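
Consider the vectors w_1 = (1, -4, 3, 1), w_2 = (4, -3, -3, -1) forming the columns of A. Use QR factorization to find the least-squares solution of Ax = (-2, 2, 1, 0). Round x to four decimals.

q_1 = w_1/‖w_1‖ = (1, -4, 3, 1)/5.1962 = (0.1925, -0.7698, 0.5774, 0.1925).
r_{12} = q_1·w_2 = 1.1547.
u_2 = w_2 − 1.1547·q_1 = (3.7778, -2.1111, -3.6667, -1.2222).
‖u_2‖ = 5.8023, so q_2 = (0.6511, -0.3638, -0.6319, -0.2106).
Qᵀb = (-1.3472, -2.6618).
Back-substitute: x_2 = -2.6618/5.8023 = -0.4587.
x_1 = (-1.3472 − 1.1547·(-0.4587))/5.1962 = -0.1573.

x = (-0.1573, -0.4587)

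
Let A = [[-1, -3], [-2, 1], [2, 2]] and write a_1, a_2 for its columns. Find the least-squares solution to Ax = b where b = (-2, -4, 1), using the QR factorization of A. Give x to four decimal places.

e_1 = a_1/‖a_1‖ = (-1, -2, 2)/3.0000 = (-0.3333, -0.6667, 0.6667).
r_{12} = e_1·a_2 = 1.6667.
u_2 = a_2 − 1.6667·e_1 = (-2.4444, 2.1111, 0.8889).
‖u_2‖ = 3.3500, so e_2 = (-0.7297, 0.6302, 0.2653).
Qᵀb = (4.0000, -0.7960).
Back-substitute: x_2 = -0.7960/3.3500 = -0.2376.
x_1 = (4.0000 − 1.6667·(-0.2376))/3.0000 = 1.4653.

x = (1.4653, -0.2376)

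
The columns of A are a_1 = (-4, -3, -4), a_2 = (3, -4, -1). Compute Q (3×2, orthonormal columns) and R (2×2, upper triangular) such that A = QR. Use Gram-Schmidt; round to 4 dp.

Q = [[-0.6247, 0.6699], [-0.4685, -0.7326], [-0.6247, -0.1205]], R = [[6.4031, 0.6247], [0.0000, 5.0606]]

e_1 = a_1/‖a_1‖ = (-4, -3, -4)/6.4031 = (-0.6247, -0.4685, -0.6247).
r_{12} = e_1·a_2 = 0.6247.
u_2 = a_2 − 0.6247·e_1 = (3.3902, -3.7073, -0.6098).
‖u_2‖ = 5.0606, so e_2 = (0.6699, -0.7326, -0.1205).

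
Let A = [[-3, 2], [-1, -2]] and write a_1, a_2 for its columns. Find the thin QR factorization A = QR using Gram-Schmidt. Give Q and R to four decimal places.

a_1 = (-3, -1); ‖a_1‖ = 3.1623, so q_1 = (-0.9487, -0.3162).
q_1·a_2 = (-0.9487)·2 + (-0.3162)·(-2) = -1.2649.
u_2 = a_2 + 1.2649·q_1 = (0.8000, -2.4000).
‖u_2‖ = 2.5298, so q_2 = (0.3162, -0.9487).

Q = [[-0.9487, 0.3162], [-0.3162, -0.9487]], R = [[3.1623, -1.2649], [0.0000, 2.5298]]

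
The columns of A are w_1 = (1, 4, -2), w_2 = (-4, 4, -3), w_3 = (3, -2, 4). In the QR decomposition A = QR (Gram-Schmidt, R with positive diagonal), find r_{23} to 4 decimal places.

r_{23} = -4.1246

e_1 = w_1/‖w_1‖ = (1, 4, -2)/4.5826 = (0.2182, 0.8729, -0.4364).
r_{12} = e_1·w_2 = 3.9279.
u_2 = w_2 − 3.9279·e_1 = (-4.8571, 0.5714, -1.2857).
‖u_2‖ = 5.0568, so e_2 = (-0.9605, 0.1130, -0.2543).
r_{23} = e_2·w_3 = -4.1246.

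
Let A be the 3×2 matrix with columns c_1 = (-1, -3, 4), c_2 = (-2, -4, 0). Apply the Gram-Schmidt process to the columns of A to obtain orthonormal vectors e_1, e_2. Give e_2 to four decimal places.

e_2 = (-0.4140, -0.6755, -0.6101)

e_1 = c_1/‖c_1‖ = (-1, -3, 4)/5.0990 = (-0.1961, -0.5883, 0.7845).
r_{12} = e_1·c_2 = 2.7456.
u_2 = c_2 − 2.7456·e_1 = (-1.4615, -2.3846, -2.1538).
‖u_2‖ = 3.5301, so e_2 = (-0.4140, -0.6755, -0.6101).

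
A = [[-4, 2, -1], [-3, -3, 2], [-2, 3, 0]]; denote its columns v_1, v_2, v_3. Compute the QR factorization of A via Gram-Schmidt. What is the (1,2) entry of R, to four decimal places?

r_{12} = -0.9285

q_1 = v_1/‖v_1‖ = (-4, -3, -2)/5.3852 = (-0.7428, -0.5571, -0.3714).
r_{12} = q_1·v_2 = -0.9285.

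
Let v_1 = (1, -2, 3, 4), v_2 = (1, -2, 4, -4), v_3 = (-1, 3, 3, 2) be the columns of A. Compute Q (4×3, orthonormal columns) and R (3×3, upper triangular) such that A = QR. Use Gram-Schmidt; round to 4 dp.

Q = [[0.1826, 0.1590, -0.2832], [-0.3651, -0.3180, 0.7936], [0.5477, 0.6414, 0.5344], [0.7303, -0.6798, 0.0668]], R = [[5.4772, 0.1826, 1.8257], [0.0000, 6.0800, -0.5482], [0.0000, 0.0000, 4.4007]]

v_1 = (1, -2, 3, 4); ‖v_1‖ = 5.4772, so e_1 = (0.1826, -0.3651, 0.5477, 0.7303).
e_1·v_2 = 0.1826·1 + (-0.3651)·(-2) + 0.5477·4 + 0.7303·(-4) = 0.1826.
u_2 = v_2 − 0.1826·e_1 = (0.9667, -1.9333, 3.9000, -4.1333).
‖u_2‖ = 6.0800, so e_2 = (0.1590, -0.3180, 0.6414, -0.6798).
e_1·v_3 = 0.1826·(-1) + (-0.3651)·3 + 0.5477·3 + 0.7303·2 = 1.8257; e_2·v_3 = 0.1590·(-1) + (-0.3180)·3 + 0.6414·3 + (-0.6798)·2 = -0.5482.
u_3 = v_3 − 1.8257·e_1 + 0.5482·e_2 = (-1.2462, 3.4923, 2.3517, 0.2940).
‖u_3‖ = 4.4007, so e_3 = (-0.2832, 0.7936, 0.5344, 0.0668).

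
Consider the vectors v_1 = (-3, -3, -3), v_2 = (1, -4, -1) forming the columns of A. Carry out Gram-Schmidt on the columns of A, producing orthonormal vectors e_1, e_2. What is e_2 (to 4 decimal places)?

e_1 = v_1/‖v_1‖ = (-3, -3, -3)/5.1962 = (-0.5774, -0.5774, -0.5774).
r_{12} = e_1·v_2 = 2.3094.
u_2 = v_2 − 2.3094·e_1 = (2.3333, -2.6667, 0.3333).
‖u_2‖ = 3.5590, so e_2 = (0.6556, -0.7493, 0.0937).

e_2 = (0.6556, -0.7493, 0.0937)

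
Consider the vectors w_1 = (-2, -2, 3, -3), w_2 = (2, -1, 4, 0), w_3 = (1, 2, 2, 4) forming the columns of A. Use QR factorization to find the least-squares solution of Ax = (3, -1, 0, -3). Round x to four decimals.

x = (-0.8298, 1.1933, -1.2202)

q_1 = w_1/‖w_1‖ = (-2, -2, 3, -3)/5.0990 = (-0.3922, -0.3922, 0.5883, -0.5883).
r_{12} = q_1·w_2 = 1.9612.
u_2 = w_2 − 1.9612·q_1 = (2.7692, -0.2308, 2.8462, 1.1538).
‖u_2‖ = 4.1417, so q_2 = (0.6686, -0.0557, 0.6872, 0.2786).
r_{13} = q_1·w_3 = -2.3534; r_{23} = q_2·w_3 = 3.0459.
u_3 = w_3 + 2.3534·q_1 − 3.0459·q_2 = (-1.9596, 1.2466, 1.2915, 1.7668).
‖u_3‖ = 3.1912, so q_3 = (-0.6141, 0.3906, 0.4047, 0.5536).
Qᵀb = (0.9806, 1.2258, -3.8938).
Back-substitute: x_3 = -3.8938/3.1912 = -1.2202.
x_2 = (1.2258 − 3.0459·(-1.2202))/4.1417 = 1.1933.
x_1 = (0.9806 − 1.9612·1.1933 + 2.3534·(-1.2202))/5.0990 = -0.8298.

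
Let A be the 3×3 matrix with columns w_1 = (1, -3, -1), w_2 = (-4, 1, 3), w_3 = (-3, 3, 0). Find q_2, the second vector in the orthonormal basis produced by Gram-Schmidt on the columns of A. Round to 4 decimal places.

q_2 = (-0.7517, -0.4200, 0.5085)

w_1 = (1, -3, -1); ‖w_1‖ = 3.3166, so q_1 = (0.3015, -0.9045, -0.3015).
q_1·w_2 = 0.3015·(-4) + (-0.9045)·1 + (-0.3015)·3 = -3.0151.
u_2 = w_2 + 3.0151·q_1 = (-3.0909, -1.7273, 2.0909).
‖u_2‖ = 4.1121, so q_2 = (-0.7517, -0.4200, 0.5085).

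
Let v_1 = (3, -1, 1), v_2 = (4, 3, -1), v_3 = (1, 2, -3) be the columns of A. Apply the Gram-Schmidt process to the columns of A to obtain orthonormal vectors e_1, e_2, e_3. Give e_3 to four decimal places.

e_3 = (0.1342, -0.4698, -0.8725)

v_1 = (3, -1, 1); ‖v_1‖ = 3.3166, so e_1 = (0.9045, -0.3015, 0.3015).
e_1·v_2 = 0.9045·4 + (-0.3015)·3 + 0.3015·(-1) = 2.4121.
u_2 = v_2 − 2.4121·e_1 = (1.8182, 3.7273, -1.7273).
‖u_2‖ = 4.4924, so e_2 = (0.4047, 0.8297, -0.3845).
e_1·v_3 = 0.9045·1 + (-0.3015)·2 + 0.3015·(-3) = -0.6030; e_2·v_3 = 0.4047·1 + 0.8297·2 + (-0.3845)·(-3) = 3.2175.
u_3 = v_3 + 0.6030·e_1 − 3.2175·e_2 = (0.2432, -0.8514, -1.5811).
‖u_3‖ = 1.8121, so e_3 = (0.1342, -0.4698, -0.8725).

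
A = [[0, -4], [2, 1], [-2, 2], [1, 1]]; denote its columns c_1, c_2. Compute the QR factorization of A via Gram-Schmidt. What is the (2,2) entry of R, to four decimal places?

c_1 = (0, 2, -2, 1); ‖c_1‖ = 3.0000, so q_1 = (0.0000, 0.6667, -0.6667, 0.3333).
q_1·c_2 = 0.0000·(-4) + 0.6667·1 + (-0.6667)·2 + 0.3333·1 = -0.3333.
u_2 = c_2 + 0.3333·q_1 = (-4.0000, 1.2222, 1.7778, 1.1111).
r_{22} = ‖u_2‖ = 4.6786.

r_{22} = 4.6786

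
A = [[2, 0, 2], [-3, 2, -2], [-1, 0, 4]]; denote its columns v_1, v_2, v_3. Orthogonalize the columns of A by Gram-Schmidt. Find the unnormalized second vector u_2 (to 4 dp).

e_1 = v_1/‖v_1‖ = (2, -3, -1)/3.7417 = (0.5345, -0.8018, -0.2673).
r_{12} = e_1·v_2 = -1.6036.
u_2 = v_2 + 1.6036·e_1 = (0.8571, 0.7143, -0.4286).

u_2 = (0.8571, 0.7143, -0.4286)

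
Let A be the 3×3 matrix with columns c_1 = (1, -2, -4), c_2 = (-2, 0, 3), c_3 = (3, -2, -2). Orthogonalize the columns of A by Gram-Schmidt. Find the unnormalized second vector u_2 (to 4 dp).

e_1 = c_1/‖c_1‖ = (1, -2, -4)/4.5826 = (0.2182, -0.4364, -0.8729).
r_{12} = e_1·c_2 = -3.0551.
u_2 = c_2 + 3.0551·e_1 = (-1.3333, -1.3333, 0.3333).

u_2 = (-1.3333, -1.3333, 0.3333)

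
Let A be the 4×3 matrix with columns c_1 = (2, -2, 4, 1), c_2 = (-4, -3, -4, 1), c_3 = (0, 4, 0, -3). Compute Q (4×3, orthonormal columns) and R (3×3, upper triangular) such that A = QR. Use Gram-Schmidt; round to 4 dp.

Q = [[0.4000, -0.4785, -0.5670], [-0.4000, -0.7902, -0.0529], [0.8000, -0.2320, 0.4319], [0.2000, 0.3045, -0.6994]], R = [[5.0000, -3.4000, -2.2000], [0.0000, 5.5172, -4.0745], [0.0000, 0.0000, 1.8864]]

c_1 = (2, -2, 4, 1); ‖c_1‖ = 5.0000, so q_1 = (0.4000, -0.4000, 0.8000, 0.2000).
q_1·c_2 = 0.4000·(-4) + (-0.4000)·(-3) + 0.8000·(-4) + 0.2000·1 = -3.4000.
u_2 = c_2 + 3.4000·q_1 = (-2.6400, -4.3600, -1.2800, 1.6800).
‖u_2‖ = 5.5172, so q_2 = (-0.4785, -0.7902, -0.2320, 0.3045).
q_1·c_3 = 0.4000·0 + (-0.4000)·4 + 0.8000·0 + 0.2000·(-3) = -2.2000; q_2·c_3 = (-0.4785)·0 + (-0.7902)·4 + (-0.2320)·0 + 0.3045·(-3) = -4.0745.
u_3 = c_3 + 2.2000·q_1 + 4.0745·q_2 = (-1.0696, -0.0999, 0.8147, -1.3193).
‖u_3‖ = 1.8864, so q_3 = (-0.5670, -0.0529, 0.4319, -0.6994).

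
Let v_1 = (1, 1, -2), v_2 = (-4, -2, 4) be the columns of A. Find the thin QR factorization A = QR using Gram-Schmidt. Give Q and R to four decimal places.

Q = [[0.4082, -0.9129], [0.4082, 0.1826], [-0.8165, -0.3651]], R = [[2.4495, -5.7155], [0.0000, 1.8257]]

v_1 = (1, 1, -2); ‖v_1‖ = 2.4495, so q_1 = (0.4082, 0.4082, -0.8165).
q_1·v_2 = 0.4082·(-4) + 0.4082·(-2) + (-0.8165)·4 = -5.7155.
u_2 = v_2 + 5.7155·q_1 = (-1.6667, 0.3333, -0.6667).
‖u_2‖ = 1.8257, so q_2 = (-0.9129, 0.1826, -0.3651).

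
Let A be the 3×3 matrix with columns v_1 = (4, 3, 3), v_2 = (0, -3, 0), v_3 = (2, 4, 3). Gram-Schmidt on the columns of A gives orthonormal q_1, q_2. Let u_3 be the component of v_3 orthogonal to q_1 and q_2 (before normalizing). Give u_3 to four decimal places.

q_1 = v_1/‖v_1‖ = (4, 3, 3)/5.8310 = (0.6860, 0.5145, 0.5145).
r_{12} = q_1·v_2 = -1.5435.
u_2 = v_2 + 1.5435·q_1 = (1.0588, -2.2059, 0.7941).
‖u_2‖ = 2.5725, so q_2 = (0.4116, -0.8575, 0.3087).
r_{13} = q_1·v_3 = 4.9735; r_{23} = q_2·v_3 = -1.6807.
u_3 = v_3 − 4.9735·q_1 + 1.6807·q_2 = (-0.7200, 0.0000, 0.9600).

u_3 = (-0.7200, 0.0000, 0.9600)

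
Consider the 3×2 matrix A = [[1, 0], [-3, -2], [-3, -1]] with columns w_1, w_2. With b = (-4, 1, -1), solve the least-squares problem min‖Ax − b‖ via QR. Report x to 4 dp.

w_1 = (1, -3, -3); ‖w_1‖ = 4.3589, so e_1 = (0.2294, -0.6882, -0.6882).
e_1·w_2 = 0.2294·0 + (-0.6882)·(-2) + (-0.6882)·(-1) = 2.0647.
u_2 = w_2 − 2.0647·e_1 = (-0.4737, -0.5789, 0.4211).
‖u_2‖ = 0.8584, so e_2 = (-0.5518, -0.6745, 0.4905).
Qᵀb = (-0.9177, 1.0423).
Back-substitute: x_2 = 1.0423/0.8584 = 1.2143.
x_1 = (-0.9177 − 2.0647·1.2143)/4.3589 = -0.7857.

x = (-0.7857, 1.2143)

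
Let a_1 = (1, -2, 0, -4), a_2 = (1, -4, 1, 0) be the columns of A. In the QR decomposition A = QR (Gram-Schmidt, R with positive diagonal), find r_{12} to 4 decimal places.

a_1 = (1, -2, 0, -4); ‖a_1‖ = 4.5826, so q_1 = (0.2182, -0.4364, 0.0000, -0.8729).
r_{12} = q_1·a_2 = 1.9640.

r_{12} = 1.9640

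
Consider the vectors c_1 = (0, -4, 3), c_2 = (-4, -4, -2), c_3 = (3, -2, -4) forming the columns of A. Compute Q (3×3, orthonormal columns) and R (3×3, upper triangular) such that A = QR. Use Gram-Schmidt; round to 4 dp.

Q = [[0.0000, -0.7071, 0.7071], [-0.8000, -0.4243, -0.4243], [0.6000, -0.5657, -0.5657]], R = [[5.0000, 2.0000, -0.8000], [0.0000, 5.6569, 0.9899], [0.0000, 0.0000, 5.2326]]

c_1 = (0, -4, 3); ‖c_1‖ = 5.0000, so q_1 = (0.0000, -0.8000, 0.6000).
q_1·c_2 = 0.0000·(-4) + (-0.8000)·(-4) + 0.6000·(-2) = 2.0000.
u_2 = c_2 − 2.0000·q_1 = (-4.0000, -2.4000, -3.2000).
‖u_2‖ = 5.6569, so q_2 = (-0.7071, -0.4243, -0.5657).
q_1·c_3 = 0.0000·3 + (-0.8000)·(-2) + 0.6000·(-4) = -0.8000; q_2·c_3 = (-0.7071)·3 + (-0.4243)·(-2) + (-0.5657)·(-4) = 0.9899.
u_3 = c_3 + 0.8000·q_1 − 0.9899·q_2 = (3.7000, -2.2200, -2.9600).
‖u_3‖ = 5.2326, so q_3 = (0.7071, -0.4243, -0.5657).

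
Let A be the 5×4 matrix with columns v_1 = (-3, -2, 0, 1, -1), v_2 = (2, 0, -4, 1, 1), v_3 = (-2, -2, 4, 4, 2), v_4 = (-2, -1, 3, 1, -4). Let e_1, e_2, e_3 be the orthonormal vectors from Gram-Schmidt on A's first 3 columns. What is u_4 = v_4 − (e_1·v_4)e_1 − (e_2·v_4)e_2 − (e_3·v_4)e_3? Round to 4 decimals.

v_1 = (-3, -2, 0, 1, -1); ‖v_1‖ = 3.8730, so e_1 = (-0.7746, -0.5164, 0.0000, 0.2582, -0.2582).
e_1·v_2 = (-0.7746)·2 + (-0.5164)·0 + 0.0000·(-4) + 0.2582·1 + (-0.2582)·1 = -1.5492.
u_2 = v_2 + 1.5492·e_1 = (0.8000, -0.8000, -4.0000, 1.4000, 0.6000).
‖u_2‖ = 4.4272, so e_2 = (0.1807, -0.1807, -0.9035, 0.3162, 0.1355).
e_1·v_3 = (-0.7746)·(-2) + (-0.5164)·(-2) + 0.0000·4 + 0.2582·4 + (-0.2582)·2 = 3.0984; e_2·v_3 = 0.1807·(-2) + (-0.1807)·(-2) + (-0.9035)·4 + 0.3162·4 + 0.1355·2 = -2.0781.
u_3 = v_3 − 3.0984·e_1 + 2.0781·e_2 = (0.7755, -0.7755, 2.1224, 3.8571, 3.0816).
‖u_3‖ = 5.4847, so e_3 = (0.1414, -0.1414, 0.3870, 0.7033, 0.5619).
e_1·v_4 = (-0.7746)·(-2) + (-0.5164)·(-1) + 0.0000·3 + 0.2582·1 + (-0.2582)·(-4) = 3.3566; e_2·v_4 = 0.1807·(-2) + (-0.1807)·(-1) + (-0.9035)·3 + 0.3162·1 + 0.1355·(-4) = -3.1171; e_3·v_4 = 0.1414·(-2) + (-0.1414)·(-1) + 0.3870·3 + 0.7033·1 + 0.5619·(-4) = -0.5247.
u_4 = v_4 − 3.3566·e_1 + 3.1171·e_2 + 0.5247·e_3 = (1.2374, 0.0959, 0.3867, 1.4880, -2.4161).

u_4 = (1.2374, 0.0959, 0.3867, 1.4880, -2.4161)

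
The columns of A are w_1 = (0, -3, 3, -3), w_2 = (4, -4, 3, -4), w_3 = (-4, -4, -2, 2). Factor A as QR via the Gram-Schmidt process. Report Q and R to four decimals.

e_1 = w_1/‖w_1‖ = (0, -3, 3, -3)/5.1962 = (0.0000, -0.5774, 0.5774, -0.5774).
r_{12} = e_1·w_2 = 6.3509.
u_2 = w_2 − 6.3509·e_1 = (4.0000, -0.3333, -0.6667, -0.3333).
‖u_2‖ = 4.0825, so e_2 = (0.9798, -0.0816, -0.1633, -0.0816).
r_{13} = e_1·w_3 = 0.0000; r_{23} = e_2·w_3 = -3.4293.
u_3 = w_3 + 0.0000·e_1 + 3.4293·e_2 = (-0.6400, -4.2800, -2.5600, 1.7200).
‖u_3‖ = 5.3141, so e_3 = (-0.1204, -0.8054, -0.4817, 0.3237).

Q = [[0.0000, 0.9798, -0.1204], [-0.5774, -0.0816, -0.8054], [0.5774, -0.1633, -0.4817], [-0.5774, -0.0816, 0.3237]], R = [[5.1962, 6.3509, 0.0000], [0.0000, 4.0825, -3.4293], [0.0000, 0.0000, 5.3141]]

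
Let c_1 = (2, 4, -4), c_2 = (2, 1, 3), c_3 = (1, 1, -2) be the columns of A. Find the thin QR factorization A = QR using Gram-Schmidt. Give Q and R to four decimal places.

Q = [[0.3333, 0.6036, 0.7243], [0.6667, 0.3923, -0.6338], [-0.6667, 0.6941, -0.2716]], R = [[6.0000, -0.6667, 2.3333], [0.0000, 3.6818, -0.3923], [0.0000, 0.0000, 0.6338]]

c_1 = (2, 4, -4); ‖c_1‖ = 6.0000, so q_1 = (0.3333, 0.6667, -0.6667).
q_1·c_2 = 0.3333·2 + 0.6667·1 + (-0.6667)·3 = -0.6667.
u_2 = c_2 + 0.6667·q_1 = (2.2222, 1.4444, 2.5556).
‖u_2‖ = 3.6818, so q_2 = (0.6036, 0.3923, 0.6941).
q_1·c_3 = 0.3333·1 + 0.6667·1 + (-0.6667)·(-2) = 2.3333; q_2·c_3 = 0.6036·1 + 0.3923·1 + 0.6941·(-2) = -0.3923.
u_3 = c_3 − 2.3333·q_1 + 0.3923·q_2 = (0.4590, -0.4016, -0.1721).
‖u_3‖ = 0.6338, so q_3 = (0.7243, -0.6338, -0.2716).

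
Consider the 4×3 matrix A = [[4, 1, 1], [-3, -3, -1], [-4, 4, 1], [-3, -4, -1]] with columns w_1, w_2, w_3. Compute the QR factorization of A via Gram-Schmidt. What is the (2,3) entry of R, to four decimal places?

w_1 = (4, -3, -4, -3); ‖w_1‖ = 7.0711, so e_1 = (0.5657, -0.4243, -0.5657, -0.4243).
e_1·w_2 = 0.5657·1 + (-0.4243)·(-3) + (-0.5657)·4 + (-0.4243)·(-4) = 1.2728.
u_2 = w_2 − 1.2728·e_1 = (0.2800, -2.4600, 4.7200, -3.4600).
‖u_2‖ = 6.3545, so e_2 = (0.0441, -0.3871, 0.7428, -0.5445).
r_{23} = e_2·w_3 = 1.7185.

r_{23} = 1.7185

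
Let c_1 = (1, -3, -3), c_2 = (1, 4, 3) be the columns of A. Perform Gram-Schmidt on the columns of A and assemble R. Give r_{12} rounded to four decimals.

q_1 = c_1/‖c_1‖ = (1, -3, -3)/4.3589 = (0.2294, -0.6882, -0.6882).
r_{12} = q_1·c_2 = -4.5883.

r_{12} = -4.5883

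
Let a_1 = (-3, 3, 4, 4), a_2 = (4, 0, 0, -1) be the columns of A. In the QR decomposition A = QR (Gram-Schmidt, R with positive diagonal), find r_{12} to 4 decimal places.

a_1 = (-3, 3, 4, 4); ‖a_1‖ = 7.0711, so e_1 = (-0.4243, 0.4243, 0.5657, 0.5657).
r_{12} = e_1·a_2 = -2.2627.

r_{12} = -2.2627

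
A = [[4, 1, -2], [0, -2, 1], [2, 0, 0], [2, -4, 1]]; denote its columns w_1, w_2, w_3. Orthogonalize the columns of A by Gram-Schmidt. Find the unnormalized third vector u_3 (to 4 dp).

w_1 = (4, 0, 2, 2); ‖w_1‖ = 4.8990, so q_1 = (0.8165, 0.0000, 0.4082, 0.4082).
q_1·w_2 = 0.8165·1 + 0.0000·(-2) + 0.4082·0 + 0.4082·(-4) = -0.8165.
u_2 = w_2 + 0.8165·q_1 = (1.6667, -2.0000, 0.3333, -3.6667).
‖u_2‖ = 4.5092, so q_2 = (0.3696, -0.4435, 0.0739, -0.8131).
q_1·w_3 = 0.8165·(-2) + 0.0000·1 + 0.4082·0 + 0.4082·1 = -1.2247; q_2·w_3 = 0.3696·(-2) + (-0.4435)·1 + 0.0739·0 + (-0.8131)·1 = -1.9959.
u_3 = w_3 + 1.2247·q_1 + 1.9959·q_2 = (-0.2623, 0.1148, 0.6475, -0.1230).

u_3 = (-0.2623, 0.1148, 0.6475, -0.1230)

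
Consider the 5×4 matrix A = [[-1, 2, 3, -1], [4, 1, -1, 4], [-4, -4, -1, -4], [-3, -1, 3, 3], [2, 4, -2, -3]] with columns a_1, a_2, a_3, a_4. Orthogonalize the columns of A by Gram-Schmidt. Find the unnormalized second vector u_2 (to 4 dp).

e_1 = a_1/‖a_1‖ = (-1, 4, -4, -3, 2)/6.7823 = (-0.1474, 0.5898, -0.5898, -0.4423, 0.2949).
r_{12} = e_1·a_2 = 4.2758.
u_2 = a_2 − 4.2758·e_1 = (2.6304, -1.5217, -1.4783, 0.8913, 2.7391).

u_2 = (2.6304, -1.5217, -1.4783, 0.8913, 2.7391)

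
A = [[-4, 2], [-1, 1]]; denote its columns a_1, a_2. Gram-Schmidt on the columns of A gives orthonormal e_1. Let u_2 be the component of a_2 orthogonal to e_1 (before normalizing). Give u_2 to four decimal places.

a_1 = (-4, -1); ‖a_1‖ = 4.1231, so e_1 = (-0.9701, -0.2425).
e_1·a_2 = (-0.9701)·2 + (-0.2425)·1 = -2.1828.
u_2 = a_2 + 2.1828·e_1 = (-0.1176, 0.4706).

u_2 = (-0.1176, 0.4706)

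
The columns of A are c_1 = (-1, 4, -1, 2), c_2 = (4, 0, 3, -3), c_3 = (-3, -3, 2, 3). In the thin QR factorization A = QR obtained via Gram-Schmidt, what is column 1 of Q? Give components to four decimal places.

c_1 = (-1, 4, -1, 2); ‖c_1‖ = 4.6904, so e_1 = (-0.2132, 0.8528, -0.2132, 0.4264).

e_1 = (-0.2132, 0.8528, -0.2132, 0.4264)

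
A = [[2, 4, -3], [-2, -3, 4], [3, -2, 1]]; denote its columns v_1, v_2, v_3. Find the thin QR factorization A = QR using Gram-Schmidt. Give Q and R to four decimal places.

Q = [[0.4851, 0.6089, 0.6276], [-0.4851, -0.4098, 0.7725], [0.7276, -0.6792, 0.0966]], R = [[4.1231, 1.9403, -2.6679], [0.0000, 5.0235, -4.1452], [0.0000, 0.0000, 1.3036]]

q_1 = v_1/‖v_1‖ = (2, -2, 3)/4.1231 = (0.4851, -0.4851, 0.7276).
r_{12} = q_1·v_2 = 1.9403.
u_2 = v_2 − 1.9403·q_1 = (3.0588, -2.0588, -3.4118).
‖u_2‖ = 5.0235, so q_2 = (0.6089, -0.4098, -0.6792).
r_{13} = q_1·v_3 = -2.6679; r_{23} = q_2·v_3 = -4.1452.
u_3 = v_3 + 2.6679·q_1 + 4.1452·q_2 = (0.8182, 1.0070, 0.1259).
‖u_3‖ = 1.3036, so q_3 = (0.6276, 0.7725, 0.0966).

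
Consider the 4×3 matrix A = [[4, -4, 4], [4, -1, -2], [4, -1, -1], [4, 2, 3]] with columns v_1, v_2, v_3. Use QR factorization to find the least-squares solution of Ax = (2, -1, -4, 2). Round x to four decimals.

x = (-0.2341, 0.1373, 0.8235)

v_1 = (4, 4, 4, 4); ‖v_1‖ = 8.0000, so q_1 = (0.5000, 0.5000, 0.5000, 0.5000).
q_1·v_2 = 0.5000·(-4) + 0.5000·(-1) + 0.5000·(-1) + 0.5000·2 = -2.0000.
u_2 = v_2 + 2.0000·q_1 = (-3.0000, 0.0000, 0.0000, 3.0000).
‖u_2‖ = 4.2426, so q_2 = (-0.7071, 0.0000, 0.0000, 0.7071).
q_1·v_3 = 0.5000·4 + 0.5000·(-2) + 0.5000·(-1) + 0.5000·3 = 2.0000; q_2·v_3 = (-0.7071)·4 + 0.0000·(-2) + 0.0000·(-1) + 0.7071·3 = -0.7071.
u_3 = v_3 − 2.0000·q_1 + 0.7071·q_2 = (2.5000, -3.0000, -2.0000, 2.5000).
‖u_3‖ = 5.0498, so q_3 = (0.4951, -0.5941, -0.3961, 0.4951).
Qᵀb = (-0.5000, 0.0000, 4.1586).
Back-substitute: x_3 = 4.1586/5.0498 = 0.8235.
x_2 = (0.0000 + 0.7071·0.8235)/4.2426 = 0.1373.
x_1 = (-0.5000 + 2.0000·0.1373 − 2.0000·0.8235)/8.0000 = -0.2341.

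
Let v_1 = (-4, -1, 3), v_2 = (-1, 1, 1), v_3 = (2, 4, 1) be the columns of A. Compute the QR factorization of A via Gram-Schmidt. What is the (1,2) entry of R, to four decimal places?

v_1 = (-4, -1, 3); ‖v_1‖ = 5.0990, so e_1 = (-0.7845, -0.1961, 0.5883).
r_{12} = e_1·v_2 = 1.1767.

r_{12} = 1.1767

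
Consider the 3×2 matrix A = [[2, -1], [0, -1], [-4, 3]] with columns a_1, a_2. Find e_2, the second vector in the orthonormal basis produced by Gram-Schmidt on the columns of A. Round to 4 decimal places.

e_1 = a_1/‖a_1‖ = (2, 0, -4)/4.4721 = (0.4472, 0.0000, -0.8944).
r_{12} = e_1·a_2 = -3.1305.
u_2 = a_2 + 3.1305·e_1 = (0.4000, -1.0000, 0.2000).
‖u_2‖ = 1.0954, so e_2 = (0.3651, -0.9129, 0.1826).

e_2 = (0.3651, -0.9129, 0.1826)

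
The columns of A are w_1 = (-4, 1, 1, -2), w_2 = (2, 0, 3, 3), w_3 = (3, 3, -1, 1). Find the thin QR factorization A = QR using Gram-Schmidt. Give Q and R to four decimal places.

Q = [[-0.8528, 0.0000, 0.2231], [0.2132, 0.1231, 0.9666], [0.2132, 0.8616, -0.1239], [-0.4264, 0.4924, -0.0248]], R = [[4.6904, -2.3452, -2.5584], [0.0000, 4.0620, 0.0000], [0.0000, 0.0000, 3.6680]]

q_1 = w_1/‖w_1‖ = (-4, 1, 1, -2)/4.6904 = (-0.8528, 0.2132, 0.2132, -0.4264).
r_{12} = q_1·w_2 = -2.3452.
u_2 = w_2 + 2.3452·q_1 = (0.0000, 0.5000, 3.5000, 2.0000).
‖u_2‖ = 4.0620, so q_2 = (0.0000, 0.1231, 0.8616, 0.4924).
r_{13} = q_1·w_3 = -2.5584; r_{23} = q_2·w_3 = 0.0000.
u_3 = w_3 + 2.5584·q_1 − 0.0000·q_2 = (0.8182, 3.5455, -0.4545, -0.0909).
‖u_3‖ = 3.6680, so q_3 = (0.2231, 0.9666, -0.1239, -0.0248).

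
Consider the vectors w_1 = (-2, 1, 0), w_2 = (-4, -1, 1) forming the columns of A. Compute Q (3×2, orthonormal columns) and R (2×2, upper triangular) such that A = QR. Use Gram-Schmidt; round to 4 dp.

Q = [[-0.8944, -0.4191], [0.4472, -0.8381], [0.0000, 0.3492]], R = [[2.2361, 3.1305], [0.0000, 2.8636]]

e_1 = w_1/‖w_1‖ = (-2, 1, 0)/2.2361 = (-0.8944, 0.4472, 0.0000).
r_{12} = e_1·w_2 = 3.1305.
u_2 = w_2 − 3.1305·e_1 = (-1.2000, -2.4000, 1.0000).
‖u_2‖ = 2.8636, so e_2 = (-0.4191, -0.8381, 0.3492).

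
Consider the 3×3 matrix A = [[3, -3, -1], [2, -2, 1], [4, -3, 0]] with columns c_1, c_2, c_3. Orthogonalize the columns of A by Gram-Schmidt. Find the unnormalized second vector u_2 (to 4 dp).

e_1 = c_1/‖c_1‖ = (3, 2, 4)/5.3852 = (0.5571, 0.3714, 0.7428).
r_{12} = e_1·c_2 = -4.6424.
u_2 = c_2 + 4.6424·e_1 = (-0.4138, -0.2759, 0.4483).

u_2 = (-0.4138, -0.2759, 0.4483)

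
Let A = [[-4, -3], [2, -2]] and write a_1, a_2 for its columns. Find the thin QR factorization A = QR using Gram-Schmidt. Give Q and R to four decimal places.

Q = [[-0.8944, -0.4472], [0.4472, -0.8944]], R = [[4.4721, 1.7889], [0.0000, 3.1305]]

a_1 = (-4, 2); ‖a_1‖ = 4.4721, so q_1 = (-0.8944, 0.4472).
q_1·a_2 = (-0.8944)·(-3) + 0.4472·(-2) = 1.7889.
u_2 = a_2 − 1.7889·q_1 = (-1.4000, -2.8000).
‖u_2‖ = 3.1305, so q_2 = (-0.4472, -0.8944).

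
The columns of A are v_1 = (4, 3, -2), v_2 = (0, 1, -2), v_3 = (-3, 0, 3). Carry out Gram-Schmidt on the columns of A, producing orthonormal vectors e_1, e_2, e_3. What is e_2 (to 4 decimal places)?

e_2 = (-0.5307, 0.1516, -0.8339)

v_1 = (4, 3, -2); ‖v_1‖ = 5.3852, so e_1 = (0.7428, 0.5571, -0.3714).
e_1·v_2 = 0.7428·0 + 0.5571·1 + (-0.3714)·(-2) = 1.2999.
u_2 = v_2 − 1.2999·e_1 = (-0.9655, 0.2759, -1.5172).
‖u_2‖ = 1.8194, so e_2 = (-0.5307, 0.1516, -0.8339).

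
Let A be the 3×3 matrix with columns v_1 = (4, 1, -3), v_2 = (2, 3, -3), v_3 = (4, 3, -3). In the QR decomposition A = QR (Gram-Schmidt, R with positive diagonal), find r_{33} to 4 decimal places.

r_{33} = 0.9150

v_1 = (4, 1, -3); ‖v_1‖ = 5.0990, so q_1 = (0.7845, 0.1961, -0.5883).
q_1·v_2 = 0.7845·2 + 0.1961·3 + (-0.5883)·(-3) = 3.9223.
u_2 = v_2 − 3.9223·q_1 = (-1.0769, 2.2308, -0.6923).
‖u_2‖ = 2.5720, so q_2 = (-0.4187, 0.8673, -0.2692).
q_1·v_3 = 0.7845·4 + 0.1961·3 + (-0.5883)·(-3) = 5.4913; q_2·v_3 = (-0.4187)·4 + 0.8673·3 + (-0.2692)·(-3) = 1.7346.
u_3 = v_3 − 5.4913·q_1 − 1.7346·q_2 = (0.4186, 0.4186, 0.6977).
r_{33} = ‖u_3‖ = 0.9150.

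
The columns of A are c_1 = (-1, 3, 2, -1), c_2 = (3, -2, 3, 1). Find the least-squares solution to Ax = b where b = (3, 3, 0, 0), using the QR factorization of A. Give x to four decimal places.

c_1 = (-1, 3, 2, -1); ‖c_1‖ = 3.8730, so e_1 = (-0.2582, 0.7746, 0.5164, -0.2582).
e_1·c_2 = (-0.2582)·3 + 0.7746·(-2) + 0.5164·3 + (-0.2582)·1 = -1.0328.
u_2 = c_2 + 1.0328·e_1 = (2.7333, -1.2000, 3.5333, 0.7333).
‖u_2‖ = 4.6833, so e_2 = (0.5836, -0.2562, 0.7545, 0.1566).
Qᵀb = (1.5492, 0.9822).
Back-substitute: x_2 = 0.9822/4.6833 = 0.2097.
x_1 = (1.5492 + 1.0328·0.2097)/3.8730 = 0.4559.

x = (0.4559, 0.2097)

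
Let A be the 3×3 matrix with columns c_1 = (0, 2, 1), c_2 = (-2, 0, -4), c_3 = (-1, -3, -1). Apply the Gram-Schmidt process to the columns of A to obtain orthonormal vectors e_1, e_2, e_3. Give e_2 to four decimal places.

e_2 = (-0.4880, 0.3904, -0.7807)

c_1 = (0, 2, 1); ‖c_1‖ = 2.2361, so e_1 = (0.0000, 0.8944, 0.4472).
e_1·c_2 = 0.0000·(-2) + 0.8944·0 + 0.4472·(-4) = -1.7889.
u_2 = c_2 + 1.7889·e_1 = (-2.0000, 1.6000, -3.2000).
‖u_2‖ = 4.0988, so e_2 = (-0.4880, 0.3904, -0.7807).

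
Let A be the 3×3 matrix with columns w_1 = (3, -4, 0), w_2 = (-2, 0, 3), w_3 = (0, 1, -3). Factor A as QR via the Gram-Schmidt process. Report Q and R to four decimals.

Q = [[0.6000, -0.3765, -0.7059], [-0.8000, -0.2824, -0.5294], [0.0000, 0.8824, -0.4706]], R = [[5.0000, -1.2000, -0.8000], [0.0000, 3.4000, -2.9294], [0.0000, 0.0000, 0.8824]]

w_1 = (3, -4, 0); ‖w_1‖ = 5.0000, so q_1 = (0.6000, -0.8000, 0.0000).
q_1·w_2 = 0.6000·(-2) + (-0.8000)·0 + 0.0000·3 = -1.2000.
u_2 = w_2 + 1.2000·q_1 = (-1.2800, -0.9600, 3.0000).
‖u_2‖ = 3.4000, so q_2 = (-0.3765, -0.2824, 0.8824).
q_1·w_3 = 0.6000·0 + (-0.8000)·1 + 0.0000·(-3) = -0.8000; q_2·w_3 = (-0.3765)·0 + (-0.2824)·1 + 0.8824·(-3) = -2.9294.
u_3 = w_3 + 0.8000·q_1 + 2.9294·q_2 = (-0.6228, -0.4671, -0.4152).
‖u_3‖ = 0.8824, so q_3 = (-0.7059, -0.5294, -0.4706).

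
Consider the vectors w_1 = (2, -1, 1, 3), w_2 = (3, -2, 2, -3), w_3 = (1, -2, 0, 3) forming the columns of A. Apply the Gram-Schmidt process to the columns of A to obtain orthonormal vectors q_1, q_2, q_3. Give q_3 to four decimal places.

q_3 = (-0.2679, -0.8665, -0.4200, 0.0298)

q_1 = w_1/‖w_1‖ = (2, -1, 1, 3)/3.8730 = (0.5164, -0.2582, 0.2582, 0.7746).
r_{12} = q_1·w_2 = 0.2582.
u_2 = w_2 − 0.2582·q_1 = (2.8667, -1.9333, 1.9333, -3.2000).
‖u_2‖ = 5.0925, so q_2 = (0.5629, -0.3796, 0.3796, -0.6284).
r_{13} = q_1·w_3 = 3.3566; r_{23} = q_2·w_3 = -0.5629.
u_3 = w_3 − 3.3566·q_1 + 0.5629·q_2 = (-0.4165, -1.3470, -0.6530, 0.0463).
‖u_3‖ = 1.5545, so q_3 = (-0.2679, -0.8665, -0.4200, 0.0298).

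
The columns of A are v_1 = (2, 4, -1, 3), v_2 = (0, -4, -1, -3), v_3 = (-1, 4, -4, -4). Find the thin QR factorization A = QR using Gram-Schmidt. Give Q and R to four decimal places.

v_1 = (2, 4, -1, 3); ‖v_1‖ = 5.4772, so e_1 = (0.3651, 0.7303, -0.1826, 0.5477).
e_1·v_2 = 0.3651·0 + 0.7303·(-4) + (-0.1826)·(-1) + 0.5477·(-3) = -4.3818.
u_2 = v_2 + 4.3818·e_1 = (1.6000, -0.8000, -1.8000, -0.6000).
‖u_2‖ = 2.6077, so e_2 = (0.6136, -0.3068, -0.6903, -0.2301).
e_1·v_3 = 0.3651·(-1) + 0.7303·4 + (-0.1826)·(-4) + 0.5477·(-4) = 1.0954; e_2·v_3 = 0.6136·(-1) + (-0.3068)·4 + (-0.6903)·(-4) + (-0.2301)·(-4) = 1.8407.
u_3 = v_3 − 1.0954·e_1 − 1.8407·e_2 = (-2.5294, 3.7647, -2.5294, -4.1765).
‖u_3‖ = 6.6642, so e_3 = (-0.3796, 0.5649, -0.3796, -0.6267).

Q = [[0.3651, 0.6136, -0.3796], [0.7303, -0.3068, 0.5649], [-0.1826, -0.6903, -0.3796], [0.5477, -0.2301, -0.6267]], R = [[5.4772, -4.3818, 1.0954], [0.0000, 2.6077, 1.8407], [0.0000, 0.0000, 6.6642]]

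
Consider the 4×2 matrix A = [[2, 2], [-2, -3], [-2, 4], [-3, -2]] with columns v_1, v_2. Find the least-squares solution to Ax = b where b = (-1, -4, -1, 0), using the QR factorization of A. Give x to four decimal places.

x = (0.3434, 0.0986)

v_1 = (2, -2, -2, -3); ‖v_1‖ = 4.5826, so e_1 = (0.4364, -0.4364, -0.4364, -0.6547).
e_1·v_2 = 0.4364·2 + (-0.4364)·(-3) + (-0.4364)·4 + (-0.6547)·(-2) = 1.7457.
u_2 = v_2 − 1.7457·e_1 = (1.2381, -2.2381, 4.7619, -0.8571).
‖u_2‖ = 5.4729, so e_2 = (0.2262, -0.4089, 0.8701, -0.1566).
Qᵀb = (1.7457, 0.5395).
Back-substitute: x_2 = 0.5395/5.4729 = 0.0986.
x_1 = (1.7457 − 1.7457·0.0986)/4.5826 = 0.3434.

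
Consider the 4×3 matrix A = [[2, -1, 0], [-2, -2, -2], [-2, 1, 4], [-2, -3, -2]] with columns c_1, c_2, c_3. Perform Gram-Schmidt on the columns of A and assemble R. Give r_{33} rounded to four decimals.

c_1 = (2, -2, -2, -2); ‖c_1‖ = 4.0000, so e_1 = (0.5000, -0.5000, -0.5000, -0.5000).
e_1·c_2 = 0.5000·(-1) + (-0.5000)·(-2) + (-0.5000)·1 + (-0.5000)·(-3) = 1.5000.
u_2 = c_2 − 1.5000·e_1 = (-1.7500, -1.2500, 1.7500, -2.2500).
‖u_2‖ = 3.5707, so e_2 = (-0.4901, -0.3501, 0.4901, -0.6301).
e_1·c_3 = 0.5000·0 + (-0.5000)·(-2) + (-0.5000)·4 + (-0.5000)·(-2) = 0.0000; e_2·c_3 = (-0.4901)·0 + (-0.3501)·(-2) + 0.4901·4 + (-0.6301)·(-2) = 3.9208.
u_3 = c_3 + 0.0000·e_1 − 3.9208·e_2 = (1.9216, -0.6275, 2.0784, 0.4706).
r_{33} = ‖u_3‖ = 2.9373.

r_{33} = 2.9373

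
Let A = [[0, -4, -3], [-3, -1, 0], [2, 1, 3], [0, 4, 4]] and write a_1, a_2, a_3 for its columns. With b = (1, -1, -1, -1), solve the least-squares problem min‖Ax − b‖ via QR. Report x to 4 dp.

a_1 = (0, -3, 2, 0); ‖a_1‖ = 3.6056, so e_1 = (0.0000, -0.8321, 0.5547, 0.0000).
e_1·a_2 = 0.0000·(-4) + (-0.8321)·(-1) + 0.5547·1 + 0.0000·4 = 1.3868.
u_2 = a_2 − 1.3868·e_1 = (-4.0000, 0.1538, 0.2308, 4.0000).
‖u_2‖ = 5.6636, so e_2 = (-0.7063, 0.0272, 0.0407, 0.7063).
e_1·a_3 = 0.0000·(-3) + (-0.8321)·0 + 0.5547·3 + 0.0000·4 = 1.6641; e_2·a_3 = (-0.7063)·(-3) + 0.0272·0 + 0.0407·3 + 0.7063·4 = 5.0660.
u_3 = a_3 − 1.6641·e_1 − 5.0660·e_2 = (0.5779, 1.2470, 1.8705, 0.4221).
‖u_3‖ = 2.3592, so e_3 = (0.2450, 0.5286, 0.7928, 0.1789).
Qᵀb = (0.2774, -1.4804, -1.2553).
Back-substitute: x_3 = -1.2553/2.3592 = -0.5321.
x_2 = (-1.4804 − 5.0660·(-0.5321))/5.6636 = 0.2146.
x_1 = (0.2774 − 1.3868·0.2146 − 1.6641·(-0.5321))/3.6056 = 0.2400.

x = (0.2400, 0.2146, -0.5321)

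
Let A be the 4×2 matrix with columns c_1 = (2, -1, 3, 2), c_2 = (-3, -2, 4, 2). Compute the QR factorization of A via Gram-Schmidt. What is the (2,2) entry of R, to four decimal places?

r_{22} = 5.0000

e_1 = c_1/‖c_1‖ = (2, -1, 3, 2)/4.2426 = (0.4714, -0.2357, 0.7071, 0.4714).
r_{12} = e_1·c_2 = 2.8284.
u_2 = c_2 − 2.8284·e_1 = (-4.3333, -1.3333, 2.0000, 0.6667).
r_{22} = ‖u_2‖ = 5.0000.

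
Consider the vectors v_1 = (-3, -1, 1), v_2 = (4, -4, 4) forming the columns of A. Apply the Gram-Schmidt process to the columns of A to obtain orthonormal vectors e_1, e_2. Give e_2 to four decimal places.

e_2 = (0.4264, -0.6396, 0.6396)

v_1 = (-3, -1, 1); ‖v_1‖ = 3.3166, so e_1 = (-0.9045, -0.3015, 0.3015).
e_1·v_2 = (-0.9045)·4 + (-0.3015)·(-4) + 0.3015·4 = -1.2060.
u_2 = v_2 + 1.2060·e_1 = (2.9091, -4.3636, 4.3636).
‖u_2‖ = 6.8224, so e_2 = (0.4264, -0.6396, 0.6396).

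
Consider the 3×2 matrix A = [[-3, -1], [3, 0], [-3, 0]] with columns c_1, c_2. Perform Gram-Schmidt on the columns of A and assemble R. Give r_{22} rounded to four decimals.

r_{22} = 0.8165

c_1 = (-3, 3, -3); ‖c_1‖ = 5.1962, so q_1 = (-0.5774, 0.5774, -0.5774).
q_1·c_2 = (-0.5774)·(-1) + 0.5774·0 + (-0.5774)·0 = 0.5774.
u_2 = c_2 − 0.5774·q_1 = (-0.6667, -0.3333, 0.3333).
r_{22} = ‖u_2‖ = 0.8165.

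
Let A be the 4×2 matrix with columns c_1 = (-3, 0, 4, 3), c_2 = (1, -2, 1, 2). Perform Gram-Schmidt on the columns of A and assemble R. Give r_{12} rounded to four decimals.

r_{12} = 1.2005

c_1 = (-3, 0, 4, 3); ‖c_1‖ = 5.8310, so e_1 = (-0.5145, 0.0000, 0.6860, 0.5145).
r_{12} = e_1·c_2 = 1.2005.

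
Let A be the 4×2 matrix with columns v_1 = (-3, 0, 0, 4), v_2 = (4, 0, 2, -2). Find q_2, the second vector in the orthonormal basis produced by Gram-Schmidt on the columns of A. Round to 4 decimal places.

q_2 = (0.5657, 0.0000, 0.7071, 0.4243)

v_1 = (-3, 0, 0, 4); ‖v_1‖ = 5.0000, so q_1 = (-0.6000, 0.0000, 0.0000, 0.8000).
q_1·v_2 = (-0.6000)·4 + 0.0000·0 + 0.0000·2 + 0.8000·(-2) = -4.0000.
u_2 = v_2 + 4.0000·q_1 = (1.6000, 0.0000, 2.0000, 1.2000).
‖u_2‖ = 2.8284, so q_2 = (0.5657, 0.0000, 0.7071, 0.4243).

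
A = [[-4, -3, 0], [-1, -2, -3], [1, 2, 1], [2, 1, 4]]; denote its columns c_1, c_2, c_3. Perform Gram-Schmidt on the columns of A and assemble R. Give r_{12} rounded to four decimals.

q_1 = c_1/‖c_1‖ = (-4, -1, 1, 2)/4.6904 = (-0.8528, -0.2132, 0.2132, 0.4264).
r_{12} = q_1·c_2 = 3.8376.

r_{12} = 3.8376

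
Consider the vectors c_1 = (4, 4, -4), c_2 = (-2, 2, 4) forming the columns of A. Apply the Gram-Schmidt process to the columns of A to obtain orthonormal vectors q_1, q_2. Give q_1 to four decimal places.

q_1 = (0.5774, 0.5774, -0.5774)

c_1 = (4, 4, -4); ‖c_1‖ = 6.9282, so q_1 = (0.5774, 0.5774, -0.5774).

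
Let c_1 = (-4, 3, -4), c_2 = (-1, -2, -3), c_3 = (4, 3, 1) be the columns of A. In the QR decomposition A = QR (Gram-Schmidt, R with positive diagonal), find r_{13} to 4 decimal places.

c_1 = (-4, 3, -4); ‖c_1‖ = 6.4031, so e_1 = (-0.6247, 0.4685, -0.6247).
r_{13} = e_1·c_3 = -1.7179.

r_{13} = -1.7179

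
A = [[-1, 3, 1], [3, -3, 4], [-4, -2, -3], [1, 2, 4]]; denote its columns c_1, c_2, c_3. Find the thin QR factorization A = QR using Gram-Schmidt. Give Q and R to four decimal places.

c_1 = (-1, 3, -4, 1); ‖c_1‖ = 5.1962, so q_1 = (-0.1925, 0.5774, -0.7698, 0.1925).
q_1·c_2 = (-0.1925)·3 + 0.5774·(-3) + (-0.7698)·(-2) + 0.1925·2 = -0.3849.
u_2 = c_2 + 0.3849·q_1 = (2.9259, -2.7778, -2.2963, 2.0741).
‖u_2‖ = 5.0845, so q_2 = (0.5755, -0.5463, -0.4516, 0.4079).
q_1·c_3 = (-0.1925)·1 + 0.5774·4 + (-0.7698)·(-3) + 0.1925·4 = 5.1962; q_2·c_3 = 0.5755·1 + (-0.5463)·4 + (-0.4516)·(-3) + 0.4079·4 = 1.3767.
u_3 = c_3 − 5.1962·q_1 − 1.3767·q_2 = (1.2077, 1.7521, 1.6218, 2.4384).
‖u_3‖ = 3.6200, so q_3 = (0.3336, 0.4840, 0.4480, 0.6736).

Q = [[-0.1925, 0.5755, 0.3336], [0.5774, -0.5463, 0.4840], [-0.7698, -0.4516, 0.4480], [0.1925, 0.4079, 0.6736]], R = [[5.1962, -0.3849, 5.1962], [0.0000, 5.0845, 1.3767], [0.0000, 0.0000, 3.6200]]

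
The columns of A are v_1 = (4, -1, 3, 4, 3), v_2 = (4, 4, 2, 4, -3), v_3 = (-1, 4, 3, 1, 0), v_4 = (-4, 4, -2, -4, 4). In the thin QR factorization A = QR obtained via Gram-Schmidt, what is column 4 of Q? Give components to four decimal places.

e_4 = (0.2977, 0.5330, -0.5628, -0.1458, 0.5379)

v_1 = (4, -1, 3, 4, 3); ‖v_1‖ = 7.1414, so e_1 = (0.5601, -0.1400, 0.4201, 0.5601, 0.4201).
e_1·v_2 = 0.5601·4 + (-0.1400)·4 + 0.4201·2 + 0.5601·4 + 0.4201·(-3) = 3.5007.
u_2 = v_2 − 3.5007·e_1 = (2.0392, 4.4902, 0.5294, 2.0392, -4.4706).
‖u_2‖ = 6.9818, so e_2 = (0.2921, 0.6431, 0.0758, 0.2921, -0.6403).
e_1·v_3 = 0.5601·(-1) + (-0.1400)·4 + 0.4201·3 + 0.5601·1 + 0.4201·0 = 0.7001; e_2·v_3 = 0.2921·(-1) + 0.6431·4 + 0.0758·3 + 0.2921·1 + (-0.6403)·0 = 2.8000.
u_3 = v_3 − 0.7001·e_1 − 2.8000·e_2 = (-2.2100, 2.2973, 2.4936, -0.2100, 1.4988).
‖u_3‖ = 4.3209, so e_3 = (-0.5115, 0.5317, 0.5771, -0.0486, 0.3469).
e_1·v_4 = 0.5601·(-4) + (-0.1400)·4 + 0.4201·(-2) + 0.5601·(-4) + 0.4201·4 = -4.2008; e_2·v_4 = 0.2921·(-4) + 0.6431·4 + 0.0758·(-2) + 0.2921·(-4) + (-0.6403)·4 = -2.4770; e_3·v_4 = (-0.5115)·(-4) + 0.5317·4 + 0.5771·(-2) + (-0.0486)·(-4) + 0.3469·4 = 4.6002.
u_4 = v_4 + 4.2008·e_1 + 2.4770·e_2 − 4.6002·e_3 = (1.4293, 2.5590, -2.7023, -0.7000, 2.5829).
‖u_4‖ = 4.8016, so e_4 = (0.2977, 0.5330, -0.5628, -0.1458, 0.5379).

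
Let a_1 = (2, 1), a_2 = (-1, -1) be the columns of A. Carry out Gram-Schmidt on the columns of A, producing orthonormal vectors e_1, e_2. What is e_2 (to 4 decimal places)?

e_2 = (0.4472, -0.8944)

e_1 = a_1/‖a_1‖ = (2, 1)/2.2361 = (0.8944, 0.4472).
r_{12} = e_1·a_2 = -1.3416.
u_2 = a_2 + 1.3416·e_1 = (0.2000, -0.4000).
‖u_2‖ = 0.4472, so e_2 = (0.4472, -0.8944).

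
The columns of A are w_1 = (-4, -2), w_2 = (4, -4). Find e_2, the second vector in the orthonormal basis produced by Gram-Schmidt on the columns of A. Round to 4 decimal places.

e_2 = (0.4472, -0.8944)

w_1 = (-4, -2); ‖w_1‖ = 4.4721, so e_1 = (-0.8944, -0.4472).
e_1·w_2 = (-0.8944)·4 + (-0.4472)·(-4) = -1.7889.
u_2 = w_2 + 1.7889·e_1 = (2.4000, -4.8000).
‖u_2‖ = 5.3666, so e_2 = (0.4472, -0.8944).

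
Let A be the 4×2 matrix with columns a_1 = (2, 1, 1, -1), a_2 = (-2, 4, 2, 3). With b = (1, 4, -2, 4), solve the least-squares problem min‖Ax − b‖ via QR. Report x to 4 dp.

x = (0.0957, 0.6696)

a_1 = (2, 1, 1, -1); ‖a_1‖ = 2.6458, so e_1 = (0.7559, 0.3780, 0.3780, -0.3780).
e_1·a_2 = 0.7559·(-2) + 0.3780·4 + 0.3780·2 + (-0.3780)·3 = -0.3780.
u_2 = a_2 + 0.3780·e_1 = (-1.7143, 4.1429, 2.1429, 2.8571).
‖u_2‖ = 5.7321, so e_2 = (-0.2991, 0.7227, 0.3738, 0.4984).
Qᵀb = (0.0000, 3.8380).
Back-substitute: x_2 = 3.8380/5.7321 = 0.6696.
x_1 = (0.0000 + 0.3780·0.6696)/2.6458 = 0.0957.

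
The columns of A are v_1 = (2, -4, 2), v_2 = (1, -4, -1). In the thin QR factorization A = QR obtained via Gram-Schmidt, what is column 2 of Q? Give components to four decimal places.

v_1 = (2, -4, 2); ‖v_1‖ = 4.8990, so q_1 = (0.4082, -0.8165, 0.4082).
q_1·v_2 = 0.4082·1 + (-0.8165)·(-4) + 0.4082·(-1) = 3.2660.
u_2 = v_2 − 3.2660·q_1 = (-0.3333, -1.3333, -2.3333).
‖u_2‖ = 2.7080, so q_2 = (-0.1231, -0.4924, -0.8616).

q_2 = (-0.1231, -0.4924, -0.8616)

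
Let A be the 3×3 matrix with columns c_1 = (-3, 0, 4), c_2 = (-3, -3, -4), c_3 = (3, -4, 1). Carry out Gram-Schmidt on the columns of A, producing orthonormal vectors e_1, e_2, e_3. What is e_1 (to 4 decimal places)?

e_1 = (-0.6000, 0.0000, 0.8000)

e_1 = c_1/‖c_1‖ = (-3, 0, 4)/5.0000 = (-0.6000, 0.0000, 0.8000).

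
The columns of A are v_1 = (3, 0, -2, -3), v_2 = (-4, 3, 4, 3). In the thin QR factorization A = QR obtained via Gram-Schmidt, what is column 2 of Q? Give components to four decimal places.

e_1 = v_1/‖v_1‖ = (3, 0, -2, -3)/4.6904 = (0.6396, 0.0000, -0.4264, -0.6396).
r_{12} = e_1·v_2 = -6.1828.
u_2 = v_2 + 6.1828·e_1 = (-0.0455, 3.0000, 1.3636, -0.9545).
‖u_2‖ = 3.4311, so e_2 = (-0.0132, 0.8743, 0.3974, -0.2782).

e_2 = (-0.0132, 0.8743, 0.3974, -0.2782)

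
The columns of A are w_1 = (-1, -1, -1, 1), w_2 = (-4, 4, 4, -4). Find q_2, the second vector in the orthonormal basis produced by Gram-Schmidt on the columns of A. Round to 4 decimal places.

q_1 = w_1/‖w_1‖ = (-1, -1, -1, 1)/2.0000 = (-0.5000, -0.5000, -0.5000, 0.5000).
r_{12} = q_1·w_2 = -4.0000.
u_2 = w_2 + 4.0000·q_1 = (-6.0000, 2.0000, 2.0000, -2.0000).
‖u_2‖ = 6.9282, so q_2 = (-0.8660, 0.2887, 0.2887, -0.2887).

q_2 = (-0.8660, 0.2887, 0.2887, -0.2887)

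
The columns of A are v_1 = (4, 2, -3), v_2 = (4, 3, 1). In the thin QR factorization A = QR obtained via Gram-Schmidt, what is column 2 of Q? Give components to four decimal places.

v_1 = (4, 2, -3); ‖v_1‖ = 5.3852, so e_1 = (0.7428, 0.3714, -0.5571).
e_1·v_2 = 0.7428·4 + 0.3714·3 + (-0.5571)·1 = 3.5282.
u_2 = v_2 − 3.5282·e_1 = (1.3793, 1.6897, 2.9655).
‖u_2‖ = 3.6813, so e_2 = (0.3747, 0.4590, 0.8056).

e_2 = (0.3747, 0.4590, 0.8056)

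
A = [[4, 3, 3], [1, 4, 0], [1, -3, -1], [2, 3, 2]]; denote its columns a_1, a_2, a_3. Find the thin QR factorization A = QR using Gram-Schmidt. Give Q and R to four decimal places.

q_1 = a_1/‖a_1‖ = (4, 1, 1, 2)/4.6904 = (0.8528, 0.2132, 0.2132, 0.4264).
r_{12} = q_1·a_2 = 4.0508.
u_2 = a_2 − 4.0508·q_1 = (-0.4545, 3.1364, -3.8636, 1.2727).
‖u_2‖ = 5.1566, so q_2 = (-0.0881, 0.6082, -0.7493, 0.2468).
r_{13} = q_1·a_3 = 3.1980; r_{23} = q_2·a_3 = 0.9784.
u_3 = a_3 − 3.1980·q_1 − 0.9784·q_2 = (0.3590, -1.2769, -0.9487, 0.3949).
‖u_3‖ = 1.6779, so q_3 = (0.2139, -0.7610, -0.5654, 0.2353).

Q = [[0.8528, -0.0881, 0.2139], [0.2132, 0.6082, -0.7610], [0.2132, -0.7493, -0.5654], [0.4264, 0.2468, 0.2353]], R = [[4.6904, 4.0508, 3.1980], [0.0000, 5.1566, 0.9784], [0.0000, 0.0000, 1.6779]]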